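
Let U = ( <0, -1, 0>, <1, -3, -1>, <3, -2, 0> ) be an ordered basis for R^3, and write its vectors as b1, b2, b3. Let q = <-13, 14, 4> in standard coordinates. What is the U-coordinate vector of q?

[q]_U is the unique c with M c = q, where M has columns b1, ..., b3.
Solving this 3x3 system gives c = (4, -4, -3).
Check: 4b1 - 4b2 - 3b3 = <-13, 14, 4>.

<4, -4, -3>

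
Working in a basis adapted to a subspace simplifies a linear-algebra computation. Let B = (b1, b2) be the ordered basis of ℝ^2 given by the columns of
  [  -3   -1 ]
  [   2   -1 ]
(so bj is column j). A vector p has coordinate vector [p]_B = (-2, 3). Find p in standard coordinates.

(3, -7)

The coordinates say p = -2b1 + 3b2; adding the scaled basis vectors gives (3, -7).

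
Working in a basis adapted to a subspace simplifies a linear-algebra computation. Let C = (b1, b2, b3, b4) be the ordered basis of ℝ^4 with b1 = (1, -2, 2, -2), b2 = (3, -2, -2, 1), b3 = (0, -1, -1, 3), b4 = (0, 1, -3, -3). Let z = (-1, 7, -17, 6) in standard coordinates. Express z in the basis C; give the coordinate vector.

(-4, 1, 1, 2)

We seek scalars with c_1 b1 + ... + c_4 b4 = z; equivalently solve M c = z where the columns of M are b1, ..., b4.
Gaussian elimination on [M | z] yields c = (-4, 1, 1, 2).
Check: -4b1 + b2 + b3 + 2b4 = (-1, 7, -17, 6).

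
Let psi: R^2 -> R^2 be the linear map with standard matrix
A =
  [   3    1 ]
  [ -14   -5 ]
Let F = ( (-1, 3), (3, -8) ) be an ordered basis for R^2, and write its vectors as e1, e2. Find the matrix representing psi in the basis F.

[[-3, 2], [-1, 1]]

The j-th column of [psi]_F is [psi(ej)]_F.
psi(e1) = A e1 = (0, -1) = -3e1 - e2, so column 1 is (-3, -1).
Repeating for e2 and assembling the columns gives [[-3, 2], [-1, 1]].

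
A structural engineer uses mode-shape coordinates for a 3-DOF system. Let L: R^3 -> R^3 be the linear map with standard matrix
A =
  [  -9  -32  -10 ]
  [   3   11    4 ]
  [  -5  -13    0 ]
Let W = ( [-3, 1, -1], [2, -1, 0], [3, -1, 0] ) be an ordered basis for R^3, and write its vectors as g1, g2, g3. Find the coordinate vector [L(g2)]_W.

[-3, 1, 1]

Compute L(g2) = A g2 = [14, -5, 3] in standard coordinates.
Then write this in W-coordinates: solve for y in y_1 g1 + ... + y_3 g3 = [14, -5, 3].
This gives y = [-3, 1, 1], which is column 2 of [L]_W.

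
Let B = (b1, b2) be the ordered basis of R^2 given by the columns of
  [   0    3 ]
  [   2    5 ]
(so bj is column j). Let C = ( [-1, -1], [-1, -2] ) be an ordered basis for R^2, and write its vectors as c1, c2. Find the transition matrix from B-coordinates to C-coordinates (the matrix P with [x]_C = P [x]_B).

[[2, -1], [-2, -2]]

Take x = bj: its B-coordinates are the j-th standard unit vector, so P e_j — column j of P — equals [bj]_C.
b1 = 2c1 - 2c2, giving column 1 = [2, -2]; repeating for each j gives P = [[2, -1], [-2, -2]].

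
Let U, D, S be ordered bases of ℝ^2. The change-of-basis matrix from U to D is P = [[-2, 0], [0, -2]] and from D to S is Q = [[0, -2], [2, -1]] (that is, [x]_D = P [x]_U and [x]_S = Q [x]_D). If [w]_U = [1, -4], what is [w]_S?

First [w]_D = P [w]_U = [-2, 8].
Then [w]_S = Q [w]_D = [-16, -12].

[-16, -12]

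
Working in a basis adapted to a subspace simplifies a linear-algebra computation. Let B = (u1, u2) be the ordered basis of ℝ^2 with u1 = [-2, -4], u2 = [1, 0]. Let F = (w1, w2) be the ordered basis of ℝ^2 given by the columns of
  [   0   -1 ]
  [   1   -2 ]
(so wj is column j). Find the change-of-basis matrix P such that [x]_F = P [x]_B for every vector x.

Let M have columns uj and N have columns wj. Then for every x, N [x]_F = x = M [x]_B, so P = N^(-1) M.
Since det N = 1, N^(-1) has integer entries; multiplying gives P = [[0, -2], [2, -1]].

[[0, -2], [2, -1]]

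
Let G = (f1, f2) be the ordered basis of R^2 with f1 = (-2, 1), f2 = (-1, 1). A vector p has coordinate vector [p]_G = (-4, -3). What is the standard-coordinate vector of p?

(11, -7)

p = M [p]_G, where M has columns f1, f2.
Carrying out the matrix-vector product, p = (11, -7).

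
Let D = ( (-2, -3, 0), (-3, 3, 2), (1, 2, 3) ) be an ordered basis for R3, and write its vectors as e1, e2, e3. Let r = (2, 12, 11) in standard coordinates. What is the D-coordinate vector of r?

[r]_D is the unique c with M c = r, where M has columns e1, ..., e3.
Row-reducing the augmented matrix [M | r] gives c = (-1, 1, 3).
Check: -e1 + e2 + 3e3 = (2, 12, 11).

(-1, 1, 3)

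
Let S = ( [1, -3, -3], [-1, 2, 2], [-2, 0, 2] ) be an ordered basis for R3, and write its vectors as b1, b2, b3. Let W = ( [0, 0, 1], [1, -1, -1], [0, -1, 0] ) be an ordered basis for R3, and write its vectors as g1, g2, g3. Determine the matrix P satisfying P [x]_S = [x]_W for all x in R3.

[[-2, 1, 0], [1, -1, -2], [2, -1, 2]]

Column j of P is [bj]_W, since P maps S-coordinates to W-coordinates.
Expressing b1 in W: b1 = -2g1 + g2 + 2g3, so column 1 of P is [-2, 1, 2].
Doing the same for each bj gives P = [[-2, 1, 0], [1, -1, -2], [2, -1, 2]].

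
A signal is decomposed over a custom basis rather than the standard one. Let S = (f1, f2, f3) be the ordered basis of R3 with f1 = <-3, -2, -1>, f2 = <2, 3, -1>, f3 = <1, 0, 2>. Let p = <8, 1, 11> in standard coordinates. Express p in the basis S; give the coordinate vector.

<-2, -1, 4>

Write p = c_1 f1 + ... + c_3 f3 and solve for the c_i.
Gaussian elimination on [M | p] yields c = (-2, -1, 4).
Check: -2f1 - f2 + 4f3 = <8, 1, 11>.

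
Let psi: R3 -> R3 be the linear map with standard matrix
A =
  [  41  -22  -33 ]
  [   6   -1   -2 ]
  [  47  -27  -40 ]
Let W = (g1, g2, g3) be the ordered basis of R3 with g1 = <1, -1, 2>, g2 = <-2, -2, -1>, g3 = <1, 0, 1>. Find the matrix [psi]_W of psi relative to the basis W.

[[-3, 2, 2], [0, 3, -3], [0, -1, 0]]

The j-th column of [psi]_W is [psi(gj)]_W.
psi(g1) = A g1 = <-3, 3, -6> = -3g1 + 0·g2 + 0·g3, so column 1 is <-3, 0, 0>.
Repeating for g2, g3 and assembling the columns gives [[-3, 2, 2], [0, 3, -3], [0, -1, 0]].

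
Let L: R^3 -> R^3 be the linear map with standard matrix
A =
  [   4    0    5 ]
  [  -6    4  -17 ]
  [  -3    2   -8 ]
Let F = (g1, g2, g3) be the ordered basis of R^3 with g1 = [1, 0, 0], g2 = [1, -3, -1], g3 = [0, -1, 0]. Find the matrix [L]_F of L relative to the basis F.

[[1, -2, -2], [3, 1, 2], [-3, -2, -2]]

The j-th column of [L]_F is [L(gj)]_F.
L(g1) = A g1 = [4, -6, -3] = g1 + 3g2 - 3g3, so column 1 is [1, 3, -3].
Repeating for g2, g3 and assembling the columns gives [[1, -2, -2], [3, 1, 2], [-3, -2, -2]].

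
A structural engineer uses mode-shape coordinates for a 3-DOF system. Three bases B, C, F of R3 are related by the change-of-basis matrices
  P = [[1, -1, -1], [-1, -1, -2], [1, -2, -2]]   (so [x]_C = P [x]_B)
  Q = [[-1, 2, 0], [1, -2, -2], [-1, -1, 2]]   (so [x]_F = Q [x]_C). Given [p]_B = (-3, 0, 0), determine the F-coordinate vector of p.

First [p]_C = P [p]_B = (-3, 3, -3).
Then [p]_F = Q [p]_C = (9, -3, -6).

(9, -3, -6)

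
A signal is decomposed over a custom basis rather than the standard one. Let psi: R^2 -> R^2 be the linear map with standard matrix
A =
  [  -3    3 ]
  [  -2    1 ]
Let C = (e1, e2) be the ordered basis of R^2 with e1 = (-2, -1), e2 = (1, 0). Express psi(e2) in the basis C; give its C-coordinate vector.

(2, 1)

Compute psi(e2) = A e2 = (-3, -2) in standard coordinates.
Then write this in C-coordinates: solve for y in y_1 e1 + y_2 e2 = (-3, -2).
This gives y = (2, 1), which is column 2 of [psi]_C.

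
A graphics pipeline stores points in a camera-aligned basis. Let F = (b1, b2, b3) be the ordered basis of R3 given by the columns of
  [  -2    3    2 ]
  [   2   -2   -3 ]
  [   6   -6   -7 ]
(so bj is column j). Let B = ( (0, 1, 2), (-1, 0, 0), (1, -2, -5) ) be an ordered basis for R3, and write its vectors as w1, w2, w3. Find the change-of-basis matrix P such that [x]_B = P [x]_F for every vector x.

Let M have columns bj and N have columns wj. Then for every x, N [x]_B = x = M [x]_F, so P = N^(-1) M.
Since det N = -1, N^(-1) has integer entries; multiplying gives P = [[-2, 2, -1], [0, -1, -1], [-2, 2, 1]].

[[-2, 2, -1], [0, -1, -1], [-2, 2, 1]]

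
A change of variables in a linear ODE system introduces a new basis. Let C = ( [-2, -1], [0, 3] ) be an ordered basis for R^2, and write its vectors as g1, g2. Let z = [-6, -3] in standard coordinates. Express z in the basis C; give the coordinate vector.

[3, 0]

Write z = c_1 g1 + c_2 g2 and solve for the c_i.
System: -2c_1 + 0c_2 = -6, -c_1 + 3c_2 = -3; solving gives c_1 = 3, c_2 = 0.
Check: 3g1 + 0·g2 = [-6, -3].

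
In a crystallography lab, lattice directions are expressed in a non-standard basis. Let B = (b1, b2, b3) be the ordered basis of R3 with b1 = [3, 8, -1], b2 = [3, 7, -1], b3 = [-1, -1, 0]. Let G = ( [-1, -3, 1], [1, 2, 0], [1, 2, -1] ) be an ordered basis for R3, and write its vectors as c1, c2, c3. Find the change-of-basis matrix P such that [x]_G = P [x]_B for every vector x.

[[-2, -1, -1], [2, 2, -1], [-1, 0, -1]]

Let M have columns bj and N have columns cj. Then for every x, N [x]_G = x = M [x]_B, so P = N^(-1) M.
Since det N = -1, N^(-1) has integer entries; multiplying gives P = [[-2, -1, -1], [2, 2, -1], [-1, 0, -1]].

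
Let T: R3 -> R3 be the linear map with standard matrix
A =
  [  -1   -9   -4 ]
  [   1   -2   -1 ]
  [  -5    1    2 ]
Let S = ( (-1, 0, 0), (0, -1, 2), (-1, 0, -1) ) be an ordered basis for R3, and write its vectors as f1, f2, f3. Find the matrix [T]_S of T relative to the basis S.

Let P have columns f1, ..., f3. Then [T]_S = P^(-1) A P.
Here det P = -1, so P^(-1) is integer; computing A P first and then P^(-1)(A P) gives [[2, 2, -2], [1, 0, 0], [-3, -3, -3]].

[[2, 2, -2], [1, 0, 0], [-3, -3, -3]]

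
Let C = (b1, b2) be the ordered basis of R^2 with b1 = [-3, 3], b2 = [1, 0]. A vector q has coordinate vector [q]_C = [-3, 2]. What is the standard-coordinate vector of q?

[11, -9]

By definition q = -3b1 + 2b2.
Summing componentwise gives [11, -9].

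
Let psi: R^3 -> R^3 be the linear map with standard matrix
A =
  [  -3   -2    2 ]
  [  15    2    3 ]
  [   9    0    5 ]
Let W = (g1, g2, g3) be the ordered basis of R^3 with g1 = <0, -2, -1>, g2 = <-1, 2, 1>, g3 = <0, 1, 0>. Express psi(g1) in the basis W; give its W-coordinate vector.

<3, -2, 3>

Compute psi(g1) = A g1 = <2, -7, -5> in standard coordinates.
Then write this in W-coordinates: solve for y in y_1 g1 + ... + y_3 g3 = <2, -7, -5>.
This gives y = <3, -2, 3>, which is column 1 of [psi]_W.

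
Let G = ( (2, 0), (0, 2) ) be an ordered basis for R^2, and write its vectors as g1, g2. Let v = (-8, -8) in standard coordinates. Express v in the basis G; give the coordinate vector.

(-4, -4)

We seek scalars with c_1 g1 + c_2 g2 = v; equivalently solve M c = v where the columns of M are g1, g2.
System: 2c_1 + 0c_2 = -8, 0c_1 + 2c_2 = -8; solving gives c_1 = -4, c_2 = -4.
Check: -4g1 - 4g2 = (-8, -8).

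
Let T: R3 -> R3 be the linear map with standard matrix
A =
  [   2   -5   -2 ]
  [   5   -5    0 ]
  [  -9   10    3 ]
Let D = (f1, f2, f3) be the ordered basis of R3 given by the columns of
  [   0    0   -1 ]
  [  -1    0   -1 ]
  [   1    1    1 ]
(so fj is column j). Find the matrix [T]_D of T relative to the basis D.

The j-th column of [T]_D is [T(fj)]_D.
T(f1) = A f1 = [3, 5, -7] = -2f1 - 2f2 - 3f3, so column 1 is [-2, -2, -3].
Repeating for f2, f3 and assembling the columns gives [[-2, -2, 1], [-2, 3, 2], [-3, 2, -1]].

[[-2, -2, 1], [-2, 3, 2], [-3, 2, -1]]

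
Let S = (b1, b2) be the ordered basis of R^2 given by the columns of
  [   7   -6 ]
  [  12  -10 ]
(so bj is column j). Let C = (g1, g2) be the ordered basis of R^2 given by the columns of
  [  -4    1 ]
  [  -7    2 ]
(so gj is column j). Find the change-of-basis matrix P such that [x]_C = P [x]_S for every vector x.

Column j of P is [bj]_C, since P maps S-coordinates to C-coordinates.
Expressing b1 in C: b1 = -2g1 - g2, so column 1 of P is <-2, -1>.
Doing the same for each bj gives P = [[-2, 2], [-1, 2]].

[[-2, 2], [-1, 2]]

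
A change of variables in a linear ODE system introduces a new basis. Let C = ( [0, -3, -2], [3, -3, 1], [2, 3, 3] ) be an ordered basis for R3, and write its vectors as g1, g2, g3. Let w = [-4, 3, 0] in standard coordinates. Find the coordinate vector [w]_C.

[-3, 0, -2]

Write w = c_1 g1 + ... + c_3 g3 and solve for the c_i.
Row-reducing the augmented matrix [M | w] gives c = (-3, 0, -2).
Check: -3g1 + 0·g2 - 2g3 = [-4, 3, 0].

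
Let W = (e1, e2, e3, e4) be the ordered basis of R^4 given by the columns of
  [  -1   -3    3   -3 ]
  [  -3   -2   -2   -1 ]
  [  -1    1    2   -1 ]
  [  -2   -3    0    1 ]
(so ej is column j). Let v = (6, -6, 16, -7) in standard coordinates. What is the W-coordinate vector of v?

(-3, 4, 4, -1)

Write v = c_1 e1 + ... + c_4 e4 and solve for the c_i.
Solving this 4x4 system gives c = (-3, 4, 4, -1).
Check: -3e1 + 4e2 + 4e3 - e4 = (6, -6, 16, -7).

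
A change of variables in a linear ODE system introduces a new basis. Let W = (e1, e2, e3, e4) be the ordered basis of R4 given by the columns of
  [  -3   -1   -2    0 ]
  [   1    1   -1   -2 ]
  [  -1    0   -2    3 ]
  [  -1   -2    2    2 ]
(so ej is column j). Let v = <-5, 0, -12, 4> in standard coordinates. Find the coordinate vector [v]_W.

Write v = c_1 e1 + ... + c_4 e4 and solve for the c_i.
Gaussian elimination on [M | v] yields c = (0, -1, 3, -2).
Check: 0·e1 - e2 + 3e3 - 2e4 = <-5, 0, -12, 4>.

<0, -1, 3, -2>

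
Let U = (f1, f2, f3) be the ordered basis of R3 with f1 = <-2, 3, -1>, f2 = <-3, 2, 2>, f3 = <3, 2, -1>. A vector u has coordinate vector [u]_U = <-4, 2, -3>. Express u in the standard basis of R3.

u = M [u]_U, where M has columns f1, ..., f3.
Carrying out the matrix-vector product, u = <-7, -14, 11>.

<-7, -14, 11>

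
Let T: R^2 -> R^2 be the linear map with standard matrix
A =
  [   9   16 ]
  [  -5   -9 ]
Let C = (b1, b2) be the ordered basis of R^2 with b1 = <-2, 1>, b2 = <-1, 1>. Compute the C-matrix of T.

[[1, -3], [0, -1]]

The j-th column of [T]_C is [T(bj)]_C.
T(b1) = A b1 = <-2, 1> = b1 + 0·b2, so column 1 is <1, 0>.
Repeating for b2 and assembling the columns gives [[1, -3], [0, -1]].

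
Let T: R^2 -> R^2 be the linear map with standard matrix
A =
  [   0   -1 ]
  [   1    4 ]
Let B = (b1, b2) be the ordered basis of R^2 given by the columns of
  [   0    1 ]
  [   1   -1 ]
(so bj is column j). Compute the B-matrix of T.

[[3, -2], [-1, 1]]

Let P have columns b1, b2. Then [T]_B = P^(-1) A P.
Here det P = -1, so P^(-1) is integer; computing A P first and then P^(-1)(A P) gives [[3, -2], [-1, 1]].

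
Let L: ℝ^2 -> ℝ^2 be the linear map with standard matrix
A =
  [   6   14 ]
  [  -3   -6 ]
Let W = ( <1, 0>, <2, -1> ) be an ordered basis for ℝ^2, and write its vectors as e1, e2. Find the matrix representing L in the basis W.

Let P have columns e1, e2. Then [L]_W = P^(-1) A P.
Here det P = -1, so P^(-1) is integer; computing A P first and then P^(-1)(A P) gives [[0, -2], [3, 0]].

[[0, -2], [3, 0]]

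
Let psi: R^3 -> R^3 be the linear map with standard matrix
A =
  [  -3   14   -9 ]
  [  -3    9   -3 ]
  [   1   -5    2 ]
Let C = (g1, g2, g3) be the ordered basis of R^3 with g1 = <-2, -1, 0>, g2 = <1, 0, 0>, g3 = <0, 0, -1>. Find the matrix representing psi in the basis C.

With P the matrix whose columns are g1, ..., g3, [psi]_C = P^(-1) A P.
Column by column: psi(g1) = A g1 = <-8, -3, 3>; its C-coordinates <3, -2, -3> give column 1.
Continuing for each basis vector yields [psi]_C = [[3, 3, -3], [-2, 3, 3], [-3, -1, 2]].

[[3, 3, -3], [-2, 3, 3], [-3, -1, 2]]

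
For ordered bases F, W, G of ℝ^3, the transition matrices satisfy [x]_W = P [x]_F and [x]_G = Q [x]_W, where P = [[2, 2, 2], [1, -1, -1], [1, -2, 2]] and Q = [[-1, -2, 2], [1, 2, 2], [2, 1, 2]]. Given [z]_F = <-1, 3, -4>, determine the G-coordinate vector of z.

Apply P to get W-coordinates <-4, 0, -15>, then Q to get G-coordinates.
The result is [z]_G = <-26, -34, -38>.

<-26, -34, -38>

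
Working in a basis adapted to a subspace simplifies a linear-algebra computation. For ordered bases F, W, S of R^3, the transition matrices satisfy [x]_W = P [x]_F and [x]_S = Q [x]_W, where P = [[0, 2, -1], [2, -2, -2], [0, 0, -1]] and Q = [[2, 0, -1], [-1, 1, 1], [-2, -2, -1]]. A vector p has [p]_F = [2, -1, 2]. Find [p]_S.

First [p]_W = P [p]_F = [-4, 2, -2].
Then [p]_S = Q [p]_W = [-6, 4, 6].

[-6, 4, 6]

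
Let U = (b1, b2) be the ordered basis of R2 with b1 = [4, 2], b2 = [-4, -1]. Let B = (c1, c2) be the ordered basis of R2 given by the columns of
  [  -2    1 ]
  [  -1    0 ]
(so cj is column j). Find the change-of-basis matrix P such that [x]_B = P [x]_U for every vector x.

Let M have columns bj and N have columns cj. Then for every x, N [x]_B = x = M [x]_U, so P = N^(-1) M.
Since det N = 1, N^(-1) has integer entries; multiplying gives P = [[-2, 1], [0, -2]].

[[-2, 1], [0, -2]]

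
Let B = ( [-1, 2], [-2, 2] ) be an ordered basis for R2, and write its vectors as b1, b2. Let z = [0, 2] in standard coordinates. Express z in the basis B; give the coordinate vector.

Write z = c_1 b1 + c_2 b2 and solve for the c_i.
System: -c_1 - 2c_2 = 0, 2c_1 + 2c_2 = 2; solving gives c_1 = 2, c_2 = -1.
Check: 2b1 - b2 = [0, 2].

[2, -1]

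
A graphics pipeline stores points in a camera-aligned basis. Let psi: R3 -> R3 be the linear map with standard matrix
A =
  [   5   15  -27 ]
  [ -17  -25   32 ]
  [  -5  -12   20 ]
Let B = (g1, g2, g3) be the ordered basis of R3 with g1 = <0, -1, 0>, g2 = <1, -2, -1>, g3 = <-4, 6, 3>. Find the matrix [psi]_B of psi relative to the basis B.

[[-1, -3, 2], [-3, -2, 1], [3, -1, 3]]

The j-th column of [psi]_B is [psi(gj)]_B.
psi(g1) = A g1 = <-15, 25, 12> = -g1 - 3g2 + 3g3, so column 1 is <-1, -3, 3>.
Repeating for g2, g3 and assembling the columns gives [[-1, -3, 2], [-3, -2, 1], [3, -1, 3]].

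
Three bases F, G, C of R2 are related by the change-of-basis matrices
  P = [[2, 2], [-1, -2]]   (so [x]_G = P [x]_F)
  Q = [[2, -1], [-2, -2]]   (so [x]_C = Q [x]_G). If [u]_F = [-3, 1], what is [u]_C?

[-9, 6]

Apply P to get G-coordinates [-4, 1], then Q to get C-coordinates.
The result is [u]_C = [-9, 6].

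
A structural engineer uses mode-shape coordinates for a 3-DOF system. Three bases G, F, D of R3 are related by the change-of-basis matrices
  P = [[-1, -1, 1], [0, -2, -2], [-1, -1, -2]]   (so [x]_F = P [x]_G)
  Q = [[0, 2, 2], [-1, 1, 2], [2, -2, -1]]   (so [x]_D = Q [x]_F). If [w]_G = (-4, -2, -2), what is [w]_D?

Apply P to get F-coordinates (4, 8, 10), then Q to get D-coordinates.
The result is [w]_D = (36, 24, -18).

(36, 24, -18)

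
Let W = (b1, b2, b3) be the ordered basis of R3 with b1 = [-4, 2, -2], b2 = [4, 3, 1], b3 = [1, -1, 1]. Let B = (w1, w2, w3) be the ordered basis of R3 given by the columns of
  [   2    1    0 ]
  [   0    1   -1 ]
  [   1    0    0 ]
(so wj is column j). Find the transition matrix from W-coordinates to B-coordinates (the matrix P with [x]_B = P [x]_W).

[[-2, 1, 1], [0, 2, -1], [-2, -1, 0]]

Let M have columns bj and N have columns wj. Then for every x, N [x]_B = x = M [x]_W, so P = N^(-1) M.
Since det N = -1, N^(-1) has integer entries; multiplying gives P = [[-2, 1, 1], [0, 2, -1], [-2, -1, 0]].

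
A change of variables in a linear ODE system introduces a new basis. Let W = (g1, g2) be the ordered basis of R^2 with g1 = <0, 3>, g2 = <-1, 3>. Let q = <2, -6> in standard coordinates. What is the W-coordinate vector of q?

[q]_W is the unique c with M c = q, where M has columns g1, g2.
System: 0c_1 - c_2 = 2, 3c_1 + 3c_2 = -6; solving gives c_1 = 0, c_2 = -2.
Check: 0·g1 - 2g2 = <2, -6>.

<0, -2>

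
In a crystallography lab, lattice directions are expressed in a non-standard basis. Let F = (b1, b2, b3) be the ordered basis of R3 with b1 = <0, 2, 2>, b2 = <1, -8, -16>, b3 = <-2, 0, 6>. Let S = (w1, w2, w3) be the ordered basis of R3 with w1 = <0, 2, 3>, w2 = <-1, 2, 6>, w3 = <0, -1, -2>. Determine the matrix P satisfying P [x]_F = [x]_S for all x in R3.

[[2, -2, -2], [0, -1, 2], [2, 2, 0]]

Let M have columns bj and N have columns wj. Then for every x, N [x]_S = x = M [x]_F, so P = N^(-1) M.
Since det N = -1, N^(-1) has integer entries; multiplying gives P = [[2, -2, -2], [0, -1, 2], [2, 2, 0]].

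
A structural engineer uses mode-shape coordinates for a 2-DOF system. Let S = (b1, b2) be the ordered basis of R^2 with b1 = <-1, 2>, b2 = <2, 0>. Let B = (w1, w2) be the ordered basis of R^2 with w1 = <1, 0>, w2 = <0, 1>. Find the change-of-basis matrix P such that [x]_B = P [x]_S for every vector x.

Column j of P is [bj]_B, since P maps S-coordinates to B-coordinates.
Expressing b1 in B: b1 = -w1 + 2w2, so column 1 of P is <-1, 2>.
Doing the same for each bj gives P = [[-1, 2], [2, 0]].

[[-1, 2], [2, 0]]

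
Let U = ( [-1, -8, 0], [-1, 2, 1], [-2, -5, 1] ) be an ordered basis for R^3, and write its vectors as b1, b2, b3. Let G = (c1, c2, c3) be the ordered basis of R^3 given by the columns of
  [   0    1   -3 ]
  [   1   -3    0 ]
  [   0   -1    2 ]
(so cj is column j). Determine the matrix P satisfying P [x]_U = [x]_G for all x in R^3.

[[-2, -1, -2], [2, -1, 1], [1, 0, 1]]

Let M have columns bj and N have columns cj. Then for every x, N [x]_G = x = M [x]_U, so P = N^(-1) M.
Since det N = 1, N^(-1) has integer entries; multiplying gives P = [[-2, -1, -2], [2, -1, 1], [1, 0, 1]].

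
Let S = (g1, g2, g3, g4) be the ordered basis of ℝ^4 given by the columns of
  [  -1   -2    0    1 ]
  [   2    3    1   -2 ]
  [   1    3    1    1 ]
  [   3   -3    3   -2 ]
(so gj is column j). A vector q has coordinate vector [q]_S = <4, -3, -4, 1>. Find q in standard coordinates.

<3, -7, -8, 7>

q = M [q]_S, where M has columns g1, ..., g4.
Carrying out the matrix-vector product, q = <3, -7, -8, 7>.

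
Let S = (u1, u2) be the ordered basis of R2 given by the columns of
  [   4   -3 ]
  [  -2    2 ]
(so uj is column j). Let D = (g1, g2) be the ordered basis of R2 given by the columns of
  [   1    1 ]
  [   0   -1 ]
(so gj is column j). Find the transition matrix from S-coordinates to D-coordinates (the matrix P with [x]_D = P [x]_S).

[[2, -1], [2, -2]]

Take x = uj: its S-coordinates are the j-th standard unit vector, so P e_j — column j of P — equals [uj]_D.
u1 = 2g1 + 2g2, giving column 1 = [2, 2]; repeating for each j gives P = [[2, -1], [2, -2]].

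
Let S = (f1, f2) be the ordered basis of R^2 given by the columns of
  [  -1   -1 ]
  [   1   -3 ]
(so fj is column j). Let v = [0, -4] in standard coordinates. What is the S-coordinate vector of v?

[-1, 1]

[v]_S is the unique c with M c = v, where M has columns f1, f2.
System: -c_1 - c_2 = 0, c_1 - 3c_2 = -4; solving gives c_1 = -1, c_2 = 1.
Check: -f1 + f2 = [0, -4].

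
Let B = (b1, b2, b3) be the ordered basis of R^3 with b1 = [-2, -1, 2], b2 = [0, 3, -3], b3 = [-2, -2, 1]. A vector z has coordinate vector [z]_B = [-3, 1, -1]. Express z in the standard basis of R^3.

By definition z = -3b1 + b2 - b3.
Summing componentwise gives [8, 8, -10].

[8, 8, -10]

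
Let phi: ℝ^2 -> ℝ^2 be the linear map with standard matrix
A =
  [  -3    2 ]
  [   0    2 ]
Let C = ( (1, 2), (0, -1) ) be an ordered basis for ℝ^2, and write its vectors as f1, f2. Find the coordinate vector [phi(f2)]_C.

(-2, -2)

Column 2 of [phi]_C is the C-coordinate vector of phi(f2).
In standard coordinates phi(f2) = A f2 = (-2, -2).
Converting to C: (-2, -2) = -2f1 - 2f2, so the coordinate vector is (-2, -2).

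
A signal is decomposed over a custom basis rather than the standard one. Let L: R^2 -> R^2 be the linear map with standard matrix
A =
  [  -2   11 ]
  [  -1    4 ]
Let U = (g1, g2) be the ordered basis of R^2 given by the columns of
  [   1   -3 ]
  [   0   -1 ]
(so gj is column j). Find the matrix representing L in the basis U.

[[1, -2], [1, 1]]

Let P have columns g1, g2. Then [L]_U = P^(-1) A P.
Here det P = -1, so P^(-1) is integer; computing A P first and then P^(-1)(A P) gives [[1, -2], [1, 1]].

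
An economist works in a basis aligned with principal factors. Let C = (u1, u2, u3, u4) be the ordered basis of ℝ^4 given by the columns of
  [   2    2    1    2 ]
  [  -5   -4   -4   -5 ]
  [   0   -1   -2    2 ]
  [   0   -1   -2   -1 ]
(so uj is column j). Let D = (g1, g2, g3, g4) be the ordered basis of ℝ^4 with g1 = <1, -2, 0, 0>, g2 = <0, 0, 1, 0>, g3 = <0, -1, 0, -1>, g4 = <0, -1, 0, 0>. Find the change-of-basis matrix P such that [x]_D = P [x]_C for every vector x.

Take x = uj: its C-coordinates are the j-th standard unit vector, so P e_j — column j of P — equals [uj]_D.
u1 = 2g1 + 0·g2 + 0·g3 + g4, giving column 1 = <2, 0, 0, 1>; repeating for each j gives P = [[2, 2, 1, 2], [0, -1, -2, 2], [0, 1, 2, 1], [1, -1, 0, 0]].

[[2, 2, 1, 2], [0, -1, -2, 2], [0, 1, 2, 1], [1, -1, 0, 0]]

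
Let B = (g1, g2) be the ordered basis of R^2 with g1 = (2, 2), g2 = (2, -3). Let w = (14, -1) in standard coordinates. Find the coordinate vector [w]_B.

(4, 3)

Write w = c_1 g1 + c_2 g2 and solve for the c_i.
System: 2c_1 + 2c_2 = 14, 2c_1 - 3c_2 = -1; solving gives c_1 = 4, c_2 = 3.
Check: 4g1 + 3g2 = (14, -1).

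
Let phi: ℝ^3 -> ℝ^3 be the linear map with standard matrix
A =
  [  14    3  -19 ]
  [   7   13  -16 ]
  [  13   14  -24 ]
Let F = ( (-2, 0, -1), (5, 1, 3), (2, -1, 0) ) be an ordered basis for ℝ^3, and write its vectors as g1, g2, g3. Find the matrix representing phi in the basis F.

With P the matrix whose columns are g1, ..., g3, [phi]_F = P^(-1) A P.
Column by column: phi(g1) = A g1 = (-9, 2, -2); its F-coordinates (-1, -1, -3) give column 1.
Continuing for each basis vector yields [phi]_F = [[-1, -1, -3], [-1, 2, 3], [-3, 2, 2]].

[[-1, -1, -3], [-1, 2, 3], [-3, 2, 2]]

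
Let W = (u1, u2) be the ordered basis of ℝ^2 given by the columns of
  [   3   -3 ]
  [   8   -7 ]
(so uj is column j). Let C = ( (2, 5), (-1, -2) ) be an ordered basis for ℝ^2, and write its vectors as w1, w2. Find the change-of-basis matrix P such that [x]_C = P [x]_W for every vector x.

[[2, -1], [1, 1]]

Take x = uj: its W-coordinates are the j-th standard unit vector, so P e_j — column j of P — equals [uj]_C.
u1 = 2w1 + w2, giving column 1 = (2, 1); repeating for each j gives P = [[2, -1], [1, 1]].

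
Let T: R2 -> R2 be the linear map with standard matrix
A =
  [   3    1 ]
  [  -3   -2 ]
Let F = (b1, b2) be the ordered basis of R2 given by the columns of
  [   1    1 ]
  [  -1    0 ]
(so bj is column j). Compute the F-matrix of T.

[[1, 3], [1, 0]]

Let P have columns b1, b2. Then [T]_F = P^(-1) A P.
Here det P = 1, so P^(-1) is integer; computing A P first and then P^(-1)(A P) gives [[1, 3], [1, 0]].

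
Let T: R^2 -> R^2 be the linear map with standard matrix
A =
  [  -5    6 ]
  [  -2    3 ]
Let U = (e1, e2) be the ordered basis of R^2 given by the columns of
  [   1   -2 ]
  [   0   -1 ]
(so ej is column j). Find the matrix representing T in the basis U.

[[-1, 2], [2, -1]]

The j-th column of [T]_U is [T(ej)]_U.
T(e1) = A e1 = <-5, -2> = -e1 + 2e2, so column 1 is <-1, 2>.
Repeating for e2 and assembling the columns gives [[-1, 2], [2, -1]].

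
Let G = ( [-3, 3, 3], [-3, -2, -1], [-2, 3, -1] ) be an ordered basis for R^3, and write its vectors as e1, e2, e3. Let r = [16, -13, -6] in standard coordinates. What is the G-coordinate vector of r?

[-3, -1, -2]

[r]_G is the unique c with M c = r, where M has columns e1, ..., e3.
Solving this 3x3 system gives c = (-3, -1, -2).
Check: -3e1 - e2 - 2e3 = [16, -13, -6].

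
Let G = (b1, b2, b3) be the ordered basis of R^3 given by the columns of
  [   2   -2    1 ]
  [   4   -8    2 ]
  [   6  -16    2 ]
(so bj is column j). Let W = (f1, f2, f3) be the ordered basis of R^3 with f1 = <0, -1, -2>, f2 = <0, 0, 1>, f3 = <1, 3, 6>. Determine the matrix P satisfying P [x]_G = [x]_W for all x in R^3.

[[2, 2, 1], [-2, 0, -2], [2, -2, 1]]

Column j of P is [bj]_W, since P maps G-coordinates to W-coordinates.
Expressing b1 in W: b1 = 2f1 - 2f2 + 2f3, so column 1 of P is <2, -2, 2>.
Doing the same for each bj gives P = [[2, 2, 1], [-2, 0, -2], [2, -2, 1]].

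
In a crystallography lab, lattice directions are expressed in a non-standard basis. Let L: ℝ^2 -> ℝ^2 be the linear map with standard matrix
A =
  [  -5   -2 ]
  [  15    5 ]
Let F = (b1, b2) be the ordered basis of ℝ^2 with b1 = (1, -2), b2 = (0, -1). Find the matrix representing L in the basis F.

[[-1, 2], [-3, 1]]

Let P have columns b1, b2. Then [L]_F = P^(-1) A P.
Here det P = -1, so P^(-1) is integer; computing A P first and then P^(-1)(A P) gives [[-1, 2], [-3, 1]].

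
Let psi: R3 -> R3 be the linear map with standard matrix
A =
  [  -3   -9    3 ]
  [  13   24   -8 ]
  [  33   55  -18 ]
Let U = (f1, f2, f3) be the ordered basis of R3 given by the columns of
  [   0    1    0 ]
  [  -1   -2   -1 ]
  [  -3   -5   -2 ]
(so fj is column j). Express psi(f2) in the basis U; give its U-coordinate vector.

<-3, 0, -2>

Column 2 of [psi]_U is the U-coordinate vector of psi(f2).
In standard coordinates psi(f2) = A f2 = <0, 5, 13>.
Converting to U: <0, 5, 13> = -3f1 + 0·f2 - 2f3, so the coordinate vector is <-3, 0, -2>.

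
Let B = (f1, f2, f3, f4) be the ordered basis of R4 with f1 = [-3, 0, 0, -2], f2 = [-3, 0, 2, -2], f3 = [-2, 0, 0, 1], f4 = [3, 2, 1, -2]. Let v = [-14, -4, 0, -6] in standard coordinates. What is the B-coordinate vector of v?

Write v = c_1 f1 + ... + c_4 f4 and solve for the c_i.
Row-reducing the augmented matrix [M | v] gives c = (3, 1, -2, -2).
Check: 3f1 + f2 - 2f3 - 2f4 = [-14, -4, 0, -6].

[3, 1, -2, -2]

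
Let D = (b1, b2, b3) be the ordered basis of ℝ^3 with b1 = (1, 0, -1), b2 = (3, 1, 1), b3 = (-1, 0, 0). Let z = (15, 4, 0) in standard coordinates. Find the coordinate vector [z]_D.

[z]_D is the unique c with M c = z, where M has columns b1, ..., b3.
Gaussian elimination on [M | z] yields c = (4, 4, 1).
Check: 4b1 + 4b2 + b3 = (15, 4, 0).

(4, 4, 1)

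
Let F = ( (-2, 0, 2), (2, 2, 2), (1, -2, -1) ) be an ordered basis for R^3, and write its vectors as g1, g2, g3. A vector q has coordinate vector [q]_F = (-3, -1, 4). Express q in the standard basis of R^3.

q = M [q]_F, where M has columns g1, ..., g3.
Carrying out the matrix-vector product, q = (8, -10, -12).

(8, -10, -12)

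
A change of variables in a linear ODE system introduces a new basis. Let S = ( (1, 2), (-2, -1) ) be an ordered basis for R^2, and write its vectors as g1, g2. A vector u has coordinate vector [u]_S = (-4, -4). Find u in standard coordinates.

By definition u = -4g1 - 4g2.
Summing componentwise gives (4, -4).

(4, -4)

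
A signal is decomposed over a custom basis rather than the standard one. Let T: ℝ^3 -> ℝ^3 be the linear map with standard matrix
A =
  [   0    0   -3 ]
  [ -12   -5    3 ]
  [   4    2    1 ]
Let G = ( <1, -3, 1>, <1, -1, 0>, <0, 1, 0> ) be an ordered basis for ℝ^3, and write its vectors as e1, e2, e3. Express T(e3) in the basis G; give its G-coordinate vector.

Compute T(e3) = A e3 = <0, -5, 2> in standard coordinates.
Then write this in G-coordinates: solve for y in y_1 e1 + ... + y_3 e3 = <0, -5, 2>.
This gives y = <2, -2, -1>, which is column 3 of [T]_G.

<2, -2, -1>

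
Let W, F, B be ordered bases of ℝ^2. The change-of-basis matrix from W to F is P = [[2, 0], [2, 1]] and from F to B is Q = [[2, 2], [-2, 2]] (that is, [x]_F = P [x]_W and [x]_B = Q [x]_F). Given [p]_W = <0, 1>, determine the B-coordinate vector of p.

<2, 2>

Composing the changes, [p]_B = Q P [p]_W.
Q P = [[8, 2], [0, 2]]; applying this to <0, 1> gives <2, 2>.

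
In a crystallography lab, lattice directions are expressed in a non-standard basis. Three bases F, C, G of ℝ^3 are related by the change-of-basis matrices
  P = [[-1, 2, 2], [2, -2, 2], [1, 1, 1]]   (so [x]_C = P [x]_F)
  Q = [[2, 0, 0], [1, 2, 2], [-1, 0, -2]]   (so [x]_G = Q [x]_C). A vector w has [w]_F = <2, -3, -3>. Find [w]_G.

Apply P to get C-coordinates <-14, 4, -4>, then Q to get G-coordinates.
The result is [w]_G = <-28, -14, 22>.

<-28, -14, 22>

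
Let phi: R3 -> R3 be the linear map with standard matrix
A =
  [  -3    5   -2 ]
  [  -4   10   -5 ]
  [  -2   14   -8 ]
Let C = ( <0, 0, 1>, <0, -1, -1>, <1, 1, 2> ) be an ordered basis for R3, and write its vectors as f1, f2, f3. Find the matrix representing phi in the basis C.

The j-th column of [phi]_C is [phi(fj)]_C.
phi(f1) = A f1 = <-2, -5, -8> = -f1 + 3f2 - 2f3, so column 1 is <-1, 3, -2>.
Repeating for f2, f3 and assembling the columns gives [[-1, 2, 2], [3, 2, 2], [-2, -3, -2]].

[[-1, 2, 2], [3, 2, 2], [-2, -3, -2]]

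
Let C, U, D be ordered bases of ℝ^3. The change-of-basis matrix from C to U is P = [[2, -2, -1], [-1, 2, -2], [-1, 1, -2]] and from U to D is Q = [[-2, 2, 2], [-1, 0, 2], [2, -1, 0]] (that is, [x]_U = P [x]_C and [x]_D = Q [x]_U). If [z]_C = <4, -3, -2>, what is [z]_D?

Composing the changes, [z]_D = Q P [z]_C.
Q P = [[-8, 10, -6], [-4, 4, -3], [5, -6, 0]]; applying this to <4, -3, -2> gives <-50, -22, 38>.

<-50, -22, 38>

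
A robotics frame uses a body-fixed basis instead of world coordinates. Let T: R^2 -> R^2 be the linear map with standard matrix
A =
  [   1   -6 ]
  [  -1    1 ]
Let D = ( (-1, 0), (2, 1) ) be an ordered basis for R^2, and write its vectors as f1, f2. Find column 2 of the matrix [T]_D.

Column 2 of [T]_D is the D-coordinate vector of T(f2).
In standard coordinates T(f2) = A f2 = (-4, -1).
Converting to D: (-4, -1) = 2f1 - f2, so the coordinate vector is (2, -1).

(2, -1)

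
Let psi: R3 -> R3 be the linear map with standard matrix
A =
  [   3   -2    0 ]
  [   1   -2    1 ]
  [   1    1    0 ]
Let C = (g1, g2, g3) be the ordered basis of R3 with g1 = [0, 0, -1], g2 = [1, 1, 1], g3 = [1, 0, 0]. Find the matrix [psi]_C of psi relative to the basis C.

The j-th column of [psi]_C is [psi(gj)]_C.
psi(g1) = A g1 = [0, -1, 0] = -g1 - g2 + g3, so column 1 is [-1, -1, 1].
Repeating for g2, g3 and assembling the columns gives [[-1, -2, 0], [-1, 0, 1], [1, 1, 2]].

[[-1, -2, 0], [-1, 0, 1], [1, 1, 2]]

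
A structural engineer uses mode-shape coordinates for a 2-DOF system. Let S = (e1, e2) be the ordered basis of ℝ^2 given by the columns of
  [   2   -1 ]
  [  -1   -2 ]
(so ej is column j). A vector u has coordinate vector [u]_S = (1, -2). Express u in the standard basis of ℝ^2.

By definition u = e1 - 2e2.
Summing componentwise gives (4, 3).

(4, 3)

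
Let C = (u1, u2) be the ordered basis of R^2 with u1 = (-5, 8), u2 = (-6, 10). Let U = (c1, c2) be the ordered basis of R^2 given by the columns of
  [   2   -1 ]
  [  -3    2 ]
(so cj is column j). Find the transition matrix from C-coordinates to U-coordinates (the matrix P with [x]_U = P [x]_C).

Take x = uj: its C-coordinates are the j-th standard unit vector, so P e_j — column j of P — equals [uj]_U.
u1 = -2c1 + c2, giving column 1 = (-2, 1); repeating for each j gives P = [[-2, -2], [1, 2]].

[[-2, -2], [1, 2]]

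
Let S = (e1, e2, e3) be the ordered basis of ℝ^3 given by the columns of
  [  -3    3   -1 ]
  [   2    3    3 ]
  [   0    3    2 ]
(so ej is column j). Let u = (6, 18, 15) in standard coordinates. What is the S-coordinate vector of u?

(0, 3, 3)

Write u = c_1 e1 + ... + c_3 e3 and solve for the c_i.
Solving this 3x3 system gives c = (0, 3, 3).
Check: 0·e1 + 3e2 + 3e3 = (6, 18, 15).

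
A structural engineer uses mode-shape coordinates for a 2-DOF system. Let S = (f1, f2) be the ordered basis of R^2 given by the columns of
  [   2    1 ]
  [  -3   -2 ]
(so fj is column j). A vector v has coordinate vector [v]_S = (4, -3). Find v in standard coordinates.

(5, -6)

v = M [v]_S, where M has columns f1, f2.
Carrying out the matrix-vector product, v = (5, -6).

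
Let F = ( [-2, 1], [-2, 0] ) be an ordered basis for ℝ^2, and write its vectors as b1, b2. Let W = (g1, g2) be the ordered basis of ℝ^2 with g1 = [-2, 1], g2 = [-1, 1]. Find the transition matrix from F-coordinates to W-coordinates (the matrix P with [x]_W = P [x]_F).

[[1, 2], [0, -2]]

Take x = bj: its F-coordinates are the j-th standard unit vector, so P e_j — column j of P — equals [bj]_W.
b1 = g1 + 0·g2, giving column 1 = [1, 0]; repeating for each j gives P = [[1, 2], [0, -2]].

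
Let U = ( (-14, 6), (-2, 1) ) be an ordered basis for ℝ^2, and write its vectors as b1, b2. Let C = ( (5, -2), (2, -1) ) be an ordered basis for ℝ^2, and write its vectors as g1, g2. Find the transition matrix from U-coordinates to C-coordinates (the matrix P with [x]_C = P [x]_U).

[[-2, 0], [-2, -1]]

Take x = bj: its U-coordinates are the j-th standard unit vector, so P e_j — column j of P — equals [bj]_C.
b1 = -2g1 - 2g2, giving column 1 = (-2, -2); repeating for each j gives P = [[-2, 0], [-2, -1]].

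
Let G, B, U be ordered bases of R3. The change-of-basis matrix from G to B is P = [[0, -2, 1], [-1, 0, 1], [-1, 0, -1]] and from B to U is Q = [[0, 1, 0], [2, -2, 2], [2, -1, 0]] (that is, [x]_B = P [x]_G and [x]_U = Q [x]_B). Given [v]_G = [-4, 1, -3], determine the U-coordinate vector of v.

[1, 2, -11]

Apply P to get B-coordinates [-5, 1, 7], then Q to get U-coordinates.
The result is [v]_U = [1, 2, -11].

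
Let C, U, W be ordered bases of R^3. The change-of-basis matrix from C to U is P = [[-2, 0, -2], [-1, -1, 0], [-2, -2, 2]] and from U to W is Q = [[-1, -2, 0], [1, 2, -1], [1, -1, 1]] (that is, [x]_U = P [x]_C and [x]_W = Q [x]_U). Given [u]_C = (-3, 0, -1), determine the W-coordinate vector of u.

(-14, 10, 9)

Composing the changes, [u]_W = Q P [u]_C.
Q P = [[4, 2, 2], [-2, 0, -4], [-3, -1, 0]]; applying this to (-3, 0, -1) gives (-14, 10, 9).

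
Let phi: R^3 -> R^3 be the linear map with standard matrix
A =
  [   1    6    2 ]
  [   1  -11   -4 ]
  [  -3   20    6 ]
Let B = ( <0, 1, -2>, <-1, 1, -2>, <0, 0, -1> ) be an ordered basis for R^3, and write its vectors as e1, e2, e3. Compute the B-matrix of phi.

With P the matrix whose columns are e1, ..., e3, [phi]_B = P^(-1) A P.
Column by column: phi(e1) = A e1 = <2, -3, 8>; its B-coordinates <-1, -2, -2> give column 1.
Continuing for each basis vector yields [phi]_B = [[-1, -3, 2], [-2, -1, 2], [-2, -3, -2]].

[[-1, -3, 2], [-2, -1, 2], [-2, -3, -2]]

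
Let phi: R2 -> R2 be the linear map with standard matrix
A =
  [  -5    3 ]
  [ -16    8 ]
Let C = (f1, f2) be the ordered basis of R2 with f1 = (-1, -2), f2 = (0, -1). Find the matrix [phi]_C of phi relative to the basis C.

[[1, 3], [-2, 2]]

The j-th column of [phi]_C is [phi(fj)]_C.
phi(f1) = A f1 = (-1, 0) = f1 - 2f2, so column 1 is (1, -2).
Repeating for f2 and assembling the columns gives [[1, 3], [-2, 2]].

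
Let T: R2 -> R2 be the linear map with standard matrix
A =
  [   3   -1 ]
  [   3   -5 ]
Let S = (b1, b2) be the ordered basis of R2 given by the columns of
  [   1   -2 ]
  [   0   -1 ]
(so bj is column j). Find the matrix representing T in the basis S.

With P the matrix whose columns are b1, b2, [T]_S = P^(-1) A P.
Column by column: T(b1) = A b1 = [3, 3]; its S-coordinates [-3, -3] give column 1.
Continuing for each basis vector yields [T]_S = [[-3, -3], [-3, 1]].

[[-3, -3], [-3, 1]]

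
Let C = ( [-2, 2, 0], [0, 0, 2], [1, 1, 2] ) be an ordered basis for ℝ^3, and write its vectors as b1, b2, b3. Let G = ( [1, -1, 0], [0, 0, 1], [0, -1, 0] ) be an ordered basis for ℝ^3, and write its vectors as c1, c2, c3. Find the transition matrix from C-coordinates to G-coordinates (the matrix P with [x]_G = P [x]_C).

Column j of P is [bj]_G, since P maps C-coordinates to G-coordinates.
Expressing b1 in G: b1 = -2c1 + 0·c2 + 0·c3, so column 1 of P is [-2, 0, 0].
Doing the same for each bj gives P = [[-2, 0, 1], [0, 2, 2], [0, 0, -2]].

[[-2, 0, 1], [0, 2, 2], [0, 0, -2]]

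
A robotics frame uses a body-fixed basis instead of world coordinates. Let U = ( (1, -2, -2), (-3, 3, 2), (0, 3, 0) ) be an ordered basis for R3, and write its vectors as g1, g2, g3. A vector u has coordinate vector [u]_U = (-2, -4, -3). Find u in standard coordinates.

By definition u = -2g1 - 4g2 - 3g3.
Summing componentwise gives (10, -17, -4).

(10, -17, -4)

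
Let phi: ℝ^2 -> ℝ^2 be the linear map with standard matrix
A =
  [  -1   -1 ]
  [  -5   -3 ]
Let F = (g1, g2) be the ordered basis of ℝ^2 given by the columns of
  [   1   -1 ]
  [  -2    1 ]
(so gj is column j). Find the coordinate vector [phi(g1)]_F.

[-2, -3]

Compute phi(g1) = A g1 = [1, 1] in standard coordinates.
Then write this in F-coordinates: solve for y in y_1 g1 + y_2 g2 = [1, 1].
This gives y = [-2, -3], which is column 1 of [phi]_F.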